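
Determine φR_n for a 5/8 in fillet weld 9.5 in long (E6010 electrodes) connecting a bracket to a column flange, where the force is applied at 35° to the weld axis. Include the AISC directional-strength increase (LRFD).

E60XX → F_EXX = 60 ksi.
t_e = 0.707 × 0.625 = 0.4419 in; A_we = 0.4419 × 9.5 = 4.198 in².
Directional factor: 1.0 + 0.5 sin^1.5(35°) = 1.217.
F_nw = 0.6 × 60 × 1.217 = 43.82 ksi.
φR_n = 0.75 × 43.82 × 4.198 = 138 kip.

φR_n ≈ 138 kip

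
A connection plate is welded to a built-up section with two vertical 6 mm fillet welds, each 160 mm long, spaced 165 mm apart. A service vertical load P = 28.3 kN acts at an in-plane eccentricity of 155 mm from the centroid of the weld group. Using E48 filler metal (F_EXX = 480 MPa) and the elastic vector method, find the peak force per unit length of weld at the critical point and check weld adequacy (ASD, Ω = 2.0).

f_max ≈ 247 N/mm; adequate

Total weld length L_w = 320 mm. Treat welds as unit-width lines.
Polar moment about centroid: J = 2[d³/12 + d(b/2)²] = 2[160³/12 + 160×82.5²] = 2861000 mm³.
Direct shear f_v = P/L_w = 28.3×10³ / 320 = 88.44 N/mm (vertical).
Torsion M = P·e = 28.3×10³ × 155 = 4386500 N·mm.
Critical point at (x, y) = (82.5, 80) from centroid. f_tx = M·y/J = 122.7 N/mm; f_ty = M·x/J = 126.5 N/mm.
Resultant f_max = √[f_tx² + (f_v + f_ty)²] = √[122.7² + (88.44 + 126.5)²] = 247.5 N/mm.
Capacity per unit length: r_n/Ω = (1/2.0) × 0.6 × 480 × (0.707 × 6) = 610.8 N/mm.
247.5 ≤ 610.8 → adequate.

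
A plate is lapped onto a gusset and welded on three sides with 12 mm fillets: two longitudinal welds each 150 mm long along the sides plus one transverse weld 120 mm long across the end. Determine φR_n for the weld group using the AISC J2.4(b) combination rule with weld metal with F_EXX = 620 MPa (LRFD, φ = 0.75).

t_e = 0.707 × 12 = 8.484 mm.
R_nwl = 0.6 × 620 × 8.484 × 300 × 10⁻³ = 946.8 kN (longitudinal, 2 welds).
R_nwt = 0.6 × 620 × 8.484 × 120 × 10⁻³ = 378.7 kN (transverse, base value).
(i) R_nwl + R_nwt = 1326 kN; (ii) 0.85 R_nwl + 1.5 R_nwt = 1373 kN.
R_n = max = 1373 kN [governs: (ii)]; φR_n = 1030 kN.

φR_n ≈ 1030 kN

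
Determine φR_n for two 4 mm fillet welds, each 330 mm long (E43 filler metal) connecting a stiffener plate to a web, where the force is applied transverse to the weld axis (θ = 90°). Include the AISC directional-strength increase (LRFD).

E43XX → F_EXX = 430 MPa.
t_e = 0.707 × 4 = 2.828 mm; A_we = 2.828 × 660 = 1866 mm².
Directional factor: 1.0 + 0.5 sin^1.5(90°) = 1.5.
F_nw = 0.6 × 430 × 1.5 = 387 MPa.
φR_n = 0.75 × 387 × 1866 × 10⁻³ = 541.7 kN.

φR_n ≈ 542 kN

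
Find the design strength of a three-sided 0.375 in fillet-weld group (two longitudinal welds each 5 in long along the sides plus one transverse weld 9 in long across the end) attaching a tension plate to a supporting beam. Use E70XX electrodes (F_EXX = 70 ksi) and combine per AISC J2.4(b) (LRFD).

φR_n ≈ 184 kip

t_e = 0.707 × 0.375 = 0.2651 in.
R_nwl = 0.6 × 70 × 0.2651 × 10 = 111.4 kip (longitudinal, 2 welds).
R_nwt = 0.6 × 70 × 0.2651 × 9 = 100.2 kip (transverse, base value).
(i) R_nwl + R_nwt = 211.6 kip; (ii) 0.85 R_nwl + 1.5 R_nwt = 245 kip.
R_n = max = 245 kip [governs: (ii)]; φR_n = 183.7 kip.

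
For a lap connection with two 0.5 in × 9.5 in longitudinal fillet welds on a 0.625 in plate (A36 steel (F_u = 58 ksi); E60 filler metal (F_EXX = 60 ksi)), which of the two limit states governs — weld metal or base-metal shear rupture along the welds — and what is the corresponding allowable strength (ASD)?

R_n/Ω ≈ 121 kip (weld metal governs)

t_e = 0.707 × 0.5 = 0.3535 in; L = 19 in.
Weld metal: R_n/Ω = (1/2.0) × 0.6 × 60 × 0.3535 × 19 = 120.9 kip.
Base metal (shear rupture): R_n/Ω = (1/2.0) × 0.6 × 58 × 0.625 × 19 = 206.6 kip.
Governing: weld metal.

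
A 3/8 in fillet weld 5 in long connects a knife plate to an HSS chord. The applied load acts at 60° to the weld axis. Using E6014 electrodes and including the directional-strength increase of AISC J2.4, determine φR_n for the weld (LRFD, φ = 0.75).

E60XX → F_EXX = 60 ksi.
t_e = 0.707 × 0.375 = 0.2651 in; A_we = 0.2651 × 5 = 1.326 in².
Directional factor: 1.0 + 0.5 sin^1.5(60°) = 1.403.
F_nw = 0.6 × 60 × 1.403 = 50.51 ksi.
φR_n = 0.75 × 50.51 × 1.326 = 50.21 kip.

φR_n ≈ 50.2 kip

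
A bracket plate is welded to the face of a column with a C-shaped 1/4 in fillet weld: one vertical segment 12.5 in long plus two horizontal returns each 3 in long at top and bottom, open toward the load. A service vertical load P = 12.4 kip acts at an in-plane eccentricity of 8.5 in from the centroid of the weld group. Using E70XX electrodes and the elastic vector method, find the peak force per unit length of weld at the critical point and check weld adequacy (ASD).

E70XX → F_EXX = 70 ksi.
Total weld length L_w = 18.5 in. Treat welds as unit-width lines.
Centroid: x̄ = 2×3×1.5 / 18.5 = 0.4865 in from the vertical weld.
Polar moment about centroid: J = I_x + I_y = [12.5³/12 + 2×3×6.25²] + [12.5×0.4865² + 2(3³/12 + 3×1.014²)] = 410.8 in³.
Direct shear f_v = P/L_w = 12.4 / 18.5 = 0.6703 kip/in (vertical).
Torsion M = P·e = 12.4 × 8.5 = 105.4 kip·in.
Critical point at (x, y) = (2.514, 6.25) from centroid. f_tx = M·y/J = 1.604 kip/in; f_ty = M·x/J = 0.645 kip/in.
Resultant f_max = √[f_tx² + (f_v + f_ty)²] = √[1.604² + (0.6703 + 0.645)²] = 2.074 kip/in.
Capacity per unit length: r_n/Ω = (1/2.0) × 0.6 × 70 × (0.707 × 0.25) = 3.712 kip/in.
2.074 ≤ 3.712 → adequate.

f_max ≈ 2.07 kip/in; adequate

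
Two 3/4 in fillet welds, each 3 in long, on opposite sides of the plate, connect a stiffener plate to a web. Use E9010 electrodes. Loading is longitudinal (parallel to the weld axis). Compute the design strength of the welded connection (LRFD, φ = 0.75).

E90XX → F_EXX = 90 ksi.
Effective throat t_e = 0.707 × 0.75 = 0.5302 in.
Total length L = 6 in; A_we = 0.5302 × 6 = 3.181 in².
F_nw = 0.6 F_EXX = 0.6 × 90 = 54 ksi.
φR_n = 0.75 × 54 × 3.181 = 128.9 kip.

φR_n ≈ 129 kip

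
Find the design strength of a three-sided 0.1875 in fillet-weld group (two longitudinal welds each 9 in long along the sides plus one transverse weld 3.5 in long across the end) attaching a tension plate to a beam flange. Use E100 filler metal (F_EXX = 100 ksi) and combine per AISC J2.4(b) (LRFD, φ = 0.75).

t_e = 0.707 × 0.1875 = 0.1326 in.
R_nwl = 0.6 × 100 × 0.1326 × 18 = 143.2 kips (longitudinal, 2 welds).
R_nwt = 0.6 × 100 × 0.1326 × 3.5 = 27.84 kips (transverse, base value).
(i) R_nwl + R_nwt = 171 kips; (ii) 0.85 R_nwl + 1.5 R_nwt = 163.4 kips.
R_n = max = 171 kips [governs: (i)]; φR_n = 128.3 kips.

φR_n ≈ 128 kips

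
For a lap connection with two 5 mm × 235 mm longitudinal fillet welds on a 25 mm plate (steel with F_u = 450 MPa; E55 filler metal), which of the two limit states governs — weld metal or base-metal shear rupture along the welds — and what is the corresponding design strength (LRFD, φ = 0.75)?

φR_n ≈ 411 kN (weld metal governs)

E55XX → F_EXX = 550 MPa.
t_e = 0.707 × 5 = 3.535 mm; L = 470 mm.
Weld metal: φR_n = 0.75 × 0.6 × 550 × 3.535 × 470 × 10⁻³ = 411.2 kN.
Base metal (shear rupture): φR_n = 0.75 × 0.6 × 450 × 25 × 470 × 10⁻³ = 2379 kN.
Governing: weld metal.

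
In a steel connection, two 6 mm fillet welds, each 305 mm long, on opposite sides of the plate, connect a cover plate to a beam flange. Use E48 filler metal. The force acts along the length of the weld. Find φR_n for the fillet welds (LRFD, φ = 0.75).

φR_n ≈ 559 kN

E48XX → F_EXX = 480 MPa.
Effective throat t_e = 0.707 × 6 = 4.242 mm.
Total length L = 610 mm; A_we = 4.242 × 610 = 2588 mm².
F_nw = 0.6 F_EXX = 0.6 × 480 = 288 MPa.
φR_n = 0.75 × 288 × 2588 × 10⁻³ = 558.9 kN.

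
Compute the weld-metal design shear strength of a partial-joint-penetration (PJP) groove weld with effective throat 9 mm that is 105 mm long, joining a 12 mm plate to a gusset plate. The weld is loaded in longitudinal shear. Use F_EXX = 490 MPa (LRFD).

φR_n ≈ 208 kN

Effective throat (given) t_e = 9 mm.
A_we = 9 × 105 = 945 mm².
F_nw = 0.6 F_EXX = 294 MPa.
φR_n = 0.75 × 294 × 945 × 10⁻³ = 208.4 kN.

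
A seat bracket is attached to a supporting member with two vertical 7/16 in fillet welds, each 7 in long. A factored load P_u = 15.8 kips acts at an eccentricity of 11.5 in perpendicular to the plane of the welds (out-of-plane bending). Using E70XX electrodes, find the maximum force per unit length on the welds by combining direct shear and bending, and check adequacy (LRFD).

f_max ≈ 11.2 kip/in; NOT adequate

E70XX → F_EXX = 70 ksi.
L_w = 2 × 7 = 14 in; section modulus (unit throat) S = 2 × L²/6 = 16.33 in².
Direct shear f_v = P/L_w = 15.8/14 = 1.129 kip/in.
Moment M = P × e = 15.8 × 11.5 = 181.7 kip·in; bending f_b = M/S = 11.12 kip/in.
f_max = √(f_v² + f_b²) = √(1.129² + 11.12²) = 11.18 kip/in.
φr_n = 0.75 × 0.6 × 70 × (0.707 × 0.4375) = 9.743 kip/in → NOT adequate.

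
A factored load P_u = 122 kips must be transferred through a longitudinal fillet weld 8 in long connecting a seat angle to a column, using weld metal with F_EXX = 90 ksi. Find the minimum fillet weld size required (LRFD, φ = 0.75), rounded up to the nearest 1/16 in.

Total weld length L = 8 in.
Required throat t_e = P_u / (φ × 0.6 F_EXX × L) = 122 / (0.75 × 0.6 × 90 × 8) = 0.3765 in.
Required leg w = t_e / 0.707 = 0.5326 in → use 9/16 in.

w = 9/16 in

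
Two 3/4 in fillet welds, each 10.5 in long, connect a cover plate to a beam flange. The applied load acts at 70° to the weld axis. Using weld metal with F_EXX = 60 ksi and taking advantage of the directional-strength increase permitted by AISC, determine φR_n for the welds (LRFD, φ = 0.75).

φR_n ≈ 438 kips

t_e = 0.707 × 0.75 = 0.5302 in; A_we = 0.5302 × 21 = 11.14 in².
Directional factor: 1.0 + 0.5 sin^1.5(70°) = 1.455.
F_nw = 0.6 × 60 × 1.455 = 52.4 ksi.
φR_n = 0.75 × 52.4 × 11.14 = 437.6 kips.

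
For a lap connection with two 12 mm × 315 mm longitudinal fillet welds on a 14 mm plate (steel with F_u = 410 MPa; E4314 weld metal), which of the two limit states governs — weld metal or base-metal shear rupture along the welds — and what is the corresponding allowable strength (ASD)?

E43XX → F_EXX = 430 MPa.
t_e = 0.707 × 12 = 8.484 mm; L = 630 mm.
Weld metal: R_n/Ω = (1/2.0) × 0.6 × 430 × 8.484 × 630 × 10⁻³ = 689.5 kN.
Base metal (shear rupture): R_n/Ω = (1/2.0) × 0.6 × 410 × 14 × 630 × 10⁻³ = 1085 kN.
Governing: weld metal.

R_n/Ω ≈ 689 kN (weld metal governs)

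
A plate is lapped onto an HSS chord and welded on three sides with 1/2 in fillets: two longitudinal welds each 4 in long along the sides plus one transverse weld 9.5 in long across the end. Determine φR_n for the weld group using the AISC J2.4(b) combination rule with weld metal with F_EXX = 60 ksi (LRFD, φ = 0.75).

t_e = 0.707 × 0.5 = 0.3535 in.
R_nwl = 0.6 × 60 × 0.3535 × 8 = 101.8 kip (longitudinal, 2 welds).
R_nwt = 0.6 × 60 × 0.3535 × 9.5 = 120.9 kip (transverse, base value).
(i) R_nwl + R_nwt = 222.7 kip; (ii) 0.85 R_nwl + 1.5 R_nwt = 267.9 kip.
R_n = max = 267.9 kip [governs: (ii)]; φR_n = 200.9 kip.

φR_n ≈ 201 kip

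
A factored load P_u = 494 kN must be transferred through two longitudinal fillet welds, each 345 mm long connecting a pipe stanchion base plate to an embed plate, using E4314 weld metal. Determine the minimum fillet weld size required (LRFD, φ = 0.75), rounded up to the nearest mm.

E43XX → F_EXX = 430 MPa.
Total weld length L = 690 mm.
Required throat t_e = P_u / (φ × 0.6 F_EXX × L) = 494 / (0.75 × 0.6 × 430 × 690 × 10⁻³) = 3.7 mm.
Required leg w = t_e / 0.707 = 5.233 mm → use 6 mm.

w = 6 mm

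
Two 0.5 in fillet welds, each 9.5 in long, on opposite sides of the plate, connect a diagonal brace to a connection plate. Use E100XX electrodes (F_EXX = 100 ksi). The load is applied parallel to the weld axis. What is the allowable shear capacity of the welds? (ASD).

R_n/Ω ≈ 201 kip

Effective throat t_e = 0.707 × 0.5 = 0.3535 in.
Total length L = 19 in; A_we = 0.3535 × 19 = 6.716 in².
F_nw = 0.6 F_EXX = 0.6 × 100 = 60 ksi.
R_n = 60 × 6.716 = 403 kip; R_n/Ω = 403/2.0 = 201.5 kip.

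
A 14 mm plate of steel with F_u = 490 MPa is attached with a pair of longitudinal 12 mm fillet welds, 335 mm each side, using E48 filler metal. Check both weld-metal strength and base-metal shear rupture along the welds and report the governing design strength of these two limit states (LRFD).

E48XX → F_EXX = 480 MPa.
t_e = 0.707 × 12 = 8.484 mm; L = 670 mm.
Weld metal: φR_n = 0.75 × 0.6 × 480 × 8.484 × 670 × 10⁻³ = 1228 kN.
Base metal (shear rupture): φR_n = 0.75 × 0.6 × 490 × 14 × 670 × 10⁻³ = 2068 kN.
Governing: weld metal.

φR_n ≈ 1230 kN (weld metal governs)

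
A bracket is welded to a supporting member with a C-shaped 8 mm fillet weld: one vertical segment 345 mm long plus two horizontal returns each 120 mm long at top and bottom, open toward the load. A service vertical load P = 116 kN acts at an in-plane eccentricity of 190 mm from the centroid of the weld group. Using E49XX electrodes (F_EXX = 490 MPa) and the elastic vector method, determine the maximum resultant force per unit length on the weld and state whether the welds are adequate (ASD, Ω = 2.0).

Total weld length L_w = 585 mm. Treat welds as unit-width lines.
Centroid: x̄ = 2×120×60 / 585 = 24.62 mm from the vertical weld.
Polar moment about centroid: J = I_x + I_y = [345³/12 + 2×120×172.5²] + [345×24.62² + 2(120³/12 + 120×35.38²)] = 11360000 mm³.
Direct shear f_v = P/L_w = 116×10³ / 585 = 198.3 N/mm (vertical).
Torsion M = P·e = 116×10³ × 190 = 22040000 N·mm.
Critical point at (x, y) = (95.38, 172.5) from centroid. f_tx = M·y/J = 334.6 N/mm; f_ty = M·x/J = 185 N/mm.
Resultant f_max = √[f_tx² + (f_v + f_ty)²] = √[334.6² + (198.3 + 185)²] = 508.9 N/mm.
Capacity per unit length: r_n/Ω = (1/2.0) × 0.6 × 490 × (0.707 × 8) = 831.4 N/mm.
508.9 ≤ 831.4 → adequate.

f_max ≈ 509 N/mm; adequate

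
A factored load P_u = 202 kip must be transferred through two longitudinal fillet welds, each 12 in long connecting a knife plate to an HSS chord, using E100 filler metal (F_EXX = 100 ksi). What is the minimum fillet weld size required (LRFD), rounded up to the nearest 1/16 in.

w = 5/16 in

Total weld length L = 24 in.
Required throat t_e = P_u / (φ × 0.6 F_EXX × L) = 202 / (0.75 × 0.6 × 100 × 24) = 0.187 in.
Required leg w = t_e / 0.707 = 0.2646 in → use 5/16 in.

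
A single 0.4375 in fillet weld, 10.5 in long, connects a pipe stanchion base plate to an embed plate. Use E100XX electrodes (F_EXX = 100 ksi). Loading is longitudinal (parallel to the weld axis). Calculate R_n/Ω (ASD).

R_n/Ω ≈ 97.4 kip

Effective throat t_e = 0.707 × 0.4375 = 0.3093 in.
Total length L = 10.5 in; A_we = 0.3093 × 10.5 = 3.248 in².
F_nw = 0.6 F_EXX = 0.6 × 100 = 60 ksi.
R_n = 60 × 3.248 = 194.9 kip; R_n/Ω = 194.9/2.0 = 97.43 kip.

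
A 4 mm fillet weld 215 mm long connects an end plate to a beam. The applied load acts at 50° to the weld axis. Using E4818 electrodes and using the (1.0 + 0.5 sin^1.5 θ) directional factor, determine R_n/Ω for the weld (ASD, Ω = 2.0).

R_n/Ω ≈ 117 kN

E48XX → F_EXX = 480 MPa.
t_e = 0.707 × 4 = 2.828 mm; A_we = 2.828 × 215 = 608 mm².
Directional factor: 1.0 + 0.5 sin^1.5(50°) = 1.335.
F_nw = 0.6 × 480 × 1.335 = 384.5 MPa.
R_n/Ω = (384.5 × 608) / 2.0 × 10⁻³ = 116.9 kN.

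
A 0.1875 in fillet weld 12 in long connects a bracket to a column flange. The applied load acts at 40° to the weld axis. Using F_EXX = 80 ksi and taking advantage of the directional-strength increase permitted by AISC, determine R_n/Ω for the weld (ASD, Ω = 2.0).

R_n/Ω ≈ 48 kip

t_e = 0.707 × 0.1875 = 0.1326 in; A_we = 0.1326 × 12 = 1.591 in².
Directional factor: 1.0 + 0.5 sin^1.5(40°) = 1.258.
F_nw = 0.6 × 80 × 1.258 = 60.37 ksi.
R_n/Ω = (60.37 × 1.591) / 2.0 = 48.02 kip.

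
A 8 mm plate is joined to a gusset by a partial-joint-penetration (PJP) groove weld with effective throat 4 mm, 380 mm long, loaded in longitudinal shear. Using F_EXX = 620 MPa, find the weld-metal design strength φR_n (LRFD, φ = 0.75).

Effective throat (given) t_e = 4 mm.
A_we = 4 × 380 = 1520 mm².
F_nw = 0.6 F_EXX = 372 MPa.
φR_n = 0.75 × 372 × 1520 × 10⁻³ = 424.1 kN.

φR_n ≈ 424 kN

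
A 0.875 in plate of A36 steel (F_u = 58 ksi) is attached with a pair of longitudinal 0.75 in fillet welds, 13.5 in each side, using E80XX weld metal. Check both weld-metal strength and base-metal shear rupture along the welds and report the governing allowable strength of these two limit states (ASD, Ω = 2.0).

R_n/Ω ≈ 344 kips (weld metal governs)

E80XX → F_EXX = 80 ksi.
t_e = 0.707 × 0.75 = 0.5302 in; L = 27 in.
Weld metal: R_n/Ω = (1/2.0) × 0.6 × 80 × 0.5302 × 27 = 343.6 kips.
Base metal (shear rupture): R_n/Ω = (1/2.0) × 0.6 × 58 × 0.875 × 27 = 411.1 kips.
Governing: weld metal.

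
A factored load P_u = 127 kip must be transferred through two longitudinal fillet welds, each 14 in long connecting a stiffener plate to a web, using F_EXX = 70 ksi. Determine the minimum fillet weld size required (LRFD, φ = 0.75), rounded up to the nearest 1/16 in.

w = 1/4 in

Total weld length L = 28 in.
Required throat t_e = P_u / (φ × 0.6 F_EXX × L) = 127 / (0.75 × 0.6 × 70 × 28) = 0.144 in.
Required leg w = t_e / 0.707 = 0.2037 in → use 1/4 in.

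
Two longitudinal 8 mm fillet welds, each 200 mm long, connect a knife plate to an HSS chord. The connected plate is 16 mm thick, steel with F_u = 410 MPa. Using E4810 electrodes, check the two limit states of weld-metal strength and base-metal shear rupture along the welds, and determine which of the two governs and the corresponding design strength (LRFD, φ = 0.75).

φR_n ≈ 489 kN (weld metal governs)

E48XX → F_EXX = 480 MPa.
t_e = 0.707 × 8 = 5.656 mm; L = 400 mm.
Weld metal: φR_n = 0.75 × 0.6 × 480 × 5.656 × 400 × 10⁻³ = 488.7 kN.
Base metal (shear rupture): φR_n = 0.75 × 0.6 × 410 × 16 × 400 × 10⁻³ = 1181 kN.
Governing: weld metal.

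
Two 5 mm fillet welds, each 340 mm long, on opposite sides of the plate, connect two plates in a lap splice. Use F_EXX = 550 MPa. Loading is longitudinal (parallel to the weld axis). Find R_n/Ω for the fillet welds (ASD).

Effective throat t_e = 0.707 × 5 = 3.535 mm.
Total length L = 680 mm; A_we = 3.535 × 680 = 2404 mm².
F_nw = 0.6 F_EXX = 0.6 × 550 = 330 MPa.
R_n = 330 × 2404 × 10⁻³ = 793.3 kN; R_n/Ω = 793.3/2.0 = 396.6 kN.

R_n/Ω ≈ 397 kN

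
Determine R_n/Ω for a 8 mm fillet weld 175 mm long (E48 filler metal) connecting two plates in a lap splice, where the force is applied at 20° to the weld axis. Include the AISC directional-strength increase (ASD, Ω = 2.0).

E48XX → F_EXX = 480 MPa.
t_e = 0.707 × 8 = 5.656 mm; A_we = 5.656 × 175 = 989.8 mm².
Directional factor: 1.0 + 0.5 sin^1.5(20°) = 1.1.
F_nw = 0.6 × 480 × 1.1 = 316.8 MPa.
R_n/Ω = (316.8 × 989.8) / 2.0 × 10⁻³ = 156.8 kN.

R_n/Ω ≈ 157 kN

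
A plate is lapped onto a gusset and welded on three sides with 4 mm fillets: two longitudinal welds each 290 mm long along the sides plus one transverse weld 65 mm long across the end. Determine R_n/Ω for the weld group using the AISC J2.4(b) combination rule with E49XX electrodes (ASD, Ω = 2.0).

E49XX → F_EXX = 490 MPa.
t_e = 0.707 × 4 = 2.828 mm.
R_nwl = 0.6 × 490 × 2.828 × 580 × 10⁻³ = 482.2 kN (longitudinal, 2 welds).
R_nwt = 0.6 × 490 × 2.828 × 65 × 10⁻³ = 54.04 kN (transverse, base value).
(i) R_nwl + R_nwt = 536.3 kN; (ii) 0.85 R_nwl + 1.5 R_nwt = 491 kN.
R_n = max = 536.3 kN [governs: (i)]; R_n/Ω = 268.1 kN.

R_n/Ω ≈ 268 kN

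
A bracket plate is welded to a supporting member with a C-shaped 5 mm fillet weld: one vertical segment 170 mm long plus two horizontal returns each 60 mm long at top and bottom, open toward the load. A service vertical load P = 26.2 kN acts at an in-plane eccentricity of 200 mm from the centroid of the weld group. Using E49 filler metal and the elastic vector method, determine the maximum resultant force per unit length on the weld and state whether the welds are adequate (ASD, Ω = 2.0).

E49XX → F_EXX = 490 MPa.
Total weld length L_w = 290 mm. Treat welds as unit-width lines.
Centroid: x̄ = 2×60×30 / 290 = 12.41 mm from the vertical weld.
Polar moment about centroid: J = I_x + I_y = [170³/12 + 2×60×85²] + [170×12.41² + 2(60³/12 + 60×17.59²)] = 1376000 mm³.
Direct shear f_v = P/L_w = 26.2×10³ / 290 = 90.34 N/mm (vertical).
Torsion M = P·e = 26.2×10³ × 200 = 5240000 N·mm.
Critical point at (x, y) = (47.59, 85) from centroid. f_tx = M·y/J = 323.8 N/mm; f_ty = M·x/J = 181.3 N/mm.
Resultant f_max = √[f_tx² + (f_v + f_ty)²] = √[323.8² + (90.34 + 181.3)²] = 422.6 N/mm.
Capacity per unit length: r_n/Ω = (1/2.0) × 0.6 × 490 × (0.707 × 5) = 519.6 N/mm.
422.6 ≤ 519.6 → adequate.

f_max ≈ 423 N/mm; adequate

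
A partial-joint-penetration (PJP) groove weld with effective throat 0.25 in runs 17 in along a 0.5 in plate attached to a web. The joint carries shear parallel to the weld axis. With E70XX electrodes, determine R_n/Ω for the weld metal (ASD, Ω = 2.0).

E70XX → F_EXX = 70 ksi.
Effective throat (given) t_e = 0.25 in.
A_we = 0.25 × 17 = 4.25 in².
F_nw = 0.6 F_EXX = 42 ksi.
R_n/Ω = (42 × 4.25) / 2.0 = 89.25 kip.

R_n/Ω ≈ 89.2 kip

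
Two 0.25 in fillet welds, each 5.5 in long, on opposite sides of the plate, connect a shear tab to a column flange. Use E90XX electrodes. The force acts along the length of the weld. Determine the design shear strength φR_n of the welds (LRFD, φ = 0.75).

φR_n ≈ 78.7 kip

E90XX → F_EXX = 90 ksi.
Effective throat t_e = 0.707 × 0.25 = 0.1767 in.
Total length L = 11 in; A_we = 0.1767 × 11 = 1.944 in².
F_nw = 0.6 F_EXX = 0.6 × 90 = 54 ksi.
φR_n = 0.75 × 54 × 1.944 = 78.74 kip.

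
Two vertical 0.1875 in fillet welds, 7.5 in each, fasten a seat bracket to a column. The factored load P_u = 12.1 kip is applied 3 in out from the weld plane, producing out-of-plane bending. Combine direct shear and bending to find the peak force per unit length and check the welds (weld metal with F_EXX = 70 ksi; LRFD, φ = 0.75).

f_max ≈ 2.1 kip/in; adequate

L_w = 2 × 7.5 = 15 in; section modulus (unit throat) S = 2 × L²/6 = 18.75 in².
Direct shear f_v = P/L_w = 12.1/15 = 0.8067 kip/in.
Moment M = P × e = 12.1 × 3 = 36.3 kip·in; bending f_b = M/S = 1.936 kip/in.
f_max = √(f_v² + f_b²) = √(0.8067² + 1.936²) = 2.097 kip/in.
φr_n = 0.75 × 0.6 × 70 × (0.707 × 0.1875) = 4.176 kip/in → adequate.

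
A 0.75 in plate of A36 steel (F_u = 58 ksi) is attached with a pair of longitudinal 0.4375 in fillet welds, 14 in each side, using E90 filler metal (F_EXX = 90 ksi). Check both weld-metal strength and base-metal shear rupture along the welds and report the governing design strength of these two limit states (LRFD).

t_e = 0.707 × 0.4375 = 0.3093 in; L = 28 in.
Weld metal: φR_n = 0.75 × 0.6 × 90 × 0.3093 × 28 = 350.8 kip.
Base metal (shear rupture): φR_n = 0.75 × 0.6 × 58 × 0.75 × 28 = 548.1 kip.
Governing: weld metal.

φR_n ≈ 351 kip (weld metal governs)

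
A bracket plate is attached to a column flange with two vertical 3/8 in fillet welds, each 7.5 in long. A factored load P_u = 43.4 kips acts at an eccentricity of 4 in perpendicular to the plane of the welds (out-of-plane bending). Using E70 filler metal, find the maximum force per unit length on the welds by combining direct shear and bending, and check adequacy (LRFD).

E70XX → F_EXX = 70 ksi.
L_w = 2 × 7.5 = 15 in; section modulus (unit throat) S = 2 × L²/6 = 18.75 in².
Direct shear f_v = P/L_w = 43.4/15 = 2.893 kip/in.
Moment M = P × e = 43.4 × 4 = 173.6 kip·in; bending f_b = M/S = 9.259 kip/in.
f_max = √(f_v² + f_b²) = √(2.893² + 9.259²) = 9.7 kip/in.
φr_n = 0.75 × 0.6 × 70 × (0.707 × 0.375) = 8.351 kip/in → NOT adequate.

f_max ≈ 9.7 kip/in; NOT adequate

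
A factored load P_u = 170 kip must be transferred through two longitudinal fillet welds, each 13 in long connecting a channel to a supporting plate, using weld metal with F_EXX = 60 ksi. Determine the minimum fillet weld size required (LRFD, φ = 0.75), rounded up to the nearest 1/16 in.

w = 3/8 in

Total weld length L = 26 in.
Required throat t_e = P_u / (φ × 0.6 F_EXX × L) = 170 / (0.75 × 0.6 × 60 × 26) = 0.2422 in.
Required leg w = t_e / 0.707 = 0.3425 in → use 3/8 in.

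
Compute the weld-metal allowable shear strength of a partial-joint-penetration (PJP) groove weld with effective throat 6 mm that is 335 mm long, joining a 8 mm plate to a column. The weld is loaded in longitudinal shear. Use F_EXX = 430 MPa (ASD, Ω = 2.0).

R_n/Ω ≈ 259 kN

Effective throat (given) t_e = 6 mm.
A_we = 6 × 335 = 2010 mm².
F_nw = 0.6 F_EXX = 258 MPa.
R_n/Ω = (258 × 2010) / 2.0 × 10⁻³ = 259.3 kN.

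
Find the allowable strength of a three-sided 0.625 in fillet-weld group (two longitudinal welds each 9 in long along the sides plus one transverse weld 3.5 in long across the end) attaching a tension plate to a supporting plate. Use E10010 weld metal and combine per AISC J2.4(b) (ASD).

R_n/Ω ≈ 285 kip

E100XX → F_EXX = 100 ksi.
t_e = 0.707 × 0.625 = 0.4419 in.
R_nwl = 0.6 × 100 × 0.4419 × 18 = 477.2 kip (longitudinal, 2 welds).
R_nwt = 0.6 × 100 × 0.4419 × 3.5 = 92.79 kip (transverse, base value).
(i) R_nwl + R_nwt = 570 kip; (ii) 0.85 R_nwl + 1.5 R_nwt = 544.8 kip.
R_n = max = 570 kip [governs: (i)]; R_n/Ω = 285 kip.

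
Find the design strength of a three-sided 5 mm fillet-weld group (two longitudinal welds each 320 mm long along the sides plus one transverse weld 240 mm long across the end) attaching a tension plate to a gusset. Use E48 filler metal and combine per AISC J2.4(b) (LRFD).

φR_n ≈ 690 kN

E48XX → F_EXX = 480 MPa.
t_e = 0.707 × 5 = 3.535 mm.
R_nwl = 0.6 × 480 × 3.535 × 640 × 10⁻³ = 651.6 kN (longitudinal, 2 welds).
R_nwt = 0.6 × 480 × 3.535 × 240 × 10⁻³ = 244.3 kN (transverse, base value).
(i) R_nwl + R_nwt = 895.9 kN; (ii) 0.85 R_nwl + 1.5 R_nwt = 920.3 kN.
R_n = max = 920.3 kN [governs: (ii)]; φR_n = 690.3 kN.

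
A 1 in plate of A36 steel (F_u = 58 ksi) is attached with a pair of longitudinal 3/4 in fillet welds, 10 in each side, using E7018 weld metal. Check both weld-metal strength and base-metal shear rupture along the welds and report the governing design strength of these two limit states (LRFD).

φR_n ≈ 334 kips (weld metal governs)

E70XX → F_EXX = 70 ksi.
t_e = 0.707 × 0.75 = 0.5302 in; L = 20 in.
Weld metal: φR_n = 0.75 × 0.6 × 70 × 0.5302 × 20 = 334.1 kips.
Base metal (shear rupture): φR_n = 0.75 × 0.6 × 58 × 1 × 20 = 522 kips.
Governing: weld metal.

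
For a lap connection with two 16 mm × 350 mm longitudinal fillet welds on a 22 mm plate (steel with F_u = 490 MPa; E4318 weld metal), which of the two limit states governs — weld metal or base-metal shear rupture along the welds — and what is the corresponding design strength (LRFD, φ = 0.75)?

φR_n ≈ 1530 kN (weld metal governs)

E43XX → F_EXX = 430 MPa.
t_e = 0.707 × 16 = 11.31 mm; L = 700 mm.
Weld metal: φR_n = 0.75 × 0.6 × 430 × 11.31 × 700 × 10⁻³ = 1532 kN.
Base metal (shear rupture): φR_n = 0.75 × 0.6 × 490 × 22 × 700 × 10⁻³ = 3396 kN.
Governing: weld metal.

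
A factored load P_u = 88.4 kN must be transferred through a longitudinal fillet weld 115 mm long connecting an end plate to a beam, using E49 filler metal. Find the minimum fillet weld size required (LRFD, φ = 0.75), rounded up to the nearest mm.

w = 5 mm

E49XX → F_EXX = 490 MPa.
Total weld length L = 115 mm.
Required throat t_e = P_u / (φ × 0.6 F_EXX × L) = 88.4 / (0.75 × 0.6 × 490 × 115 × 10⁻³) = 3.486 mm.
Required leg w = t_e / 0.707 = 4.931 mm → use 5 mm.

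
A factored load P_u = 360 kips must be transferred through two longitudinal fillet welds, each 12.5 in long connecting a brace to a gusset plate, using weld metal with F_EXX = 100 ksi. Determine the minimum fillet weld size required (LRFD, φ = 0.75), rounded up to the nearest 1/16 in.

w = 1/2 in

Total weld length L = 25 in.
Required throat t_e = P_u / (φ × 0.6 F_EXX × L) = 360 / (0.75 × 0.6 × 100 × 25) = 0.32 in.
Required leg w = t_e / 0.707 = 0.4526 in → use 1/2 in.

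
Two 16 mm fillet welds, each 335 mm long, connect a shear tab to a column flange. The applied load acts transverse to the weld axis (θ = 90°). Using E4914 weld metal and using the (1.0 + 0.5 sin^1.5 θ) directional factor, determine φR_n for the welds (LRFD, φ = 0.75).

φR_n ≈ 2510 kN

E49XX → F_EXX = 490 MPa.
t_e = 0.707 × 16 = 11.31 mm; A_we = 11.31 × 670 = 7579 mm².
Directional factor: 1.0 + 0.5 sin^1.5(90°) = 1.5.
F_nw = 0.6 × 490 × 1.5 = 441 MPa.
φR_n = 0.75 × 441 × 7579 × 10⁻³ = 2507 kN.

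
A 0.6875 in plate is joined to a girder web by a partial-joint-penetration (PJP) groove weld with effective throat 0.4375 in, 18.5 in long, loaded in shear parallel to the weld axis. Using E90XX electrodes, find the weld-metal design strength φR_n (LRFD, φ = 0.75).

φR_n ≈ 328 kip

E90XX → F_EXX = 90 ksi.
Effective throat (given) t_e = 0.4375 in.
A_we = 0.4375 × 18.5 = 8.094 in².
F_nw = 0.6 F_EXX = 54 ksi.
φR_n = 0.75 × 54 × 8.094 = 327.8 kip.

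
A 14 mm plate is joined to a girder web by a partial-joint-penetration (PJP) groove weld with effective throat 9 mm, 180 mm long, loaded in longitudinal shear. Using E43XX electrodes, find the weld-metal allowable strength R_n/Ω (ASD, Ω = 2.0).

E43XX → F_EXX = 430 MPa.
Effective throat (given) t_e = 9 mm.
A_we = 9 × 180 = 1620 mm².
F_nw = 0.6 F_EXX = 258 MPa.
R_n/Ω = (258 × 1620) / 2.0 × 10⁻³ = 209 kN.

R_n/Ω ≈ 209 kN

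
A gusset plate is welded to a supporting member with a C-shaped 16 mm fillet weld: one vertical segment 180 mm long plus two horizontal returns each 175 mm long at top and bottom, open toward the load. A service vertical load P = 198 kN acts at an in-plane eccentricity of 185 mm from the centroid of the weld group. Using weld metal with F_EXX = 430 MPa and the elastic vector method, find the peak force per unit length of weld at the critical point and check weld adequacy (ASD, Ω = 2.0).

f_max ≈ 1370 N/mm; adequate

Total weld length L_w = 530 mm. Treat welds as unit-width lines.
Centroid: x̄ = 2×175×87.5 / 530 = 57.78 mm from the vertical weld.
Polar moment about centroid: J = I_x + I_y = [180³/12 + 2×175×90²] + [180×57.78² + 2(175³/12 + 175×29.72²)] = 5124000 mm³.
Direct shear f_v = P/L_w = 198×10³ / 530 = 373.6 N/mm (vertical).
Torsion M = P·e = 198×10³ × 185 = 36630000 N·mm.
Critical point at (x, y) = (117.2, 90) from centroid. f_tx = M·y/J = 643.3 N/mm; f_ty = M·x/J = 837.9 N/mm.
Resultant f_max = √[f_tx² + (f_v + f_ty)²] = √[643.3² + (373.6 + 837.9)²] = 1372 N/mm.
Capacity per unit length: r_n/Ω = (1/2.0) × 0.6 × 430 × (0.707 × 16) = 1459 N/mm.
1372 ≤ 1459 → adequate.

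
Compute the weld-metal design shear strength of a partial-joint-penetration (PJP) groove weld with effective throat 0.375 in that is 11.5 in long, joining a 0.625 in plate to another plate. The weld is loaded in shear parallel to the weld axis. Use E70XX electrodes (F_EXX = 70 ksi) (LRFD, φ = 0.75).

Effective throat (given) t_e = 0.375 in.
A_we = 0.375 × 11.5 = 4.312 in².
F_nw = 0.6 F_EXX = 42 ksi.
φR_n = 0.75 × 42 × 4.312 = 135.8 kip.

φR_n ≈ 136 kip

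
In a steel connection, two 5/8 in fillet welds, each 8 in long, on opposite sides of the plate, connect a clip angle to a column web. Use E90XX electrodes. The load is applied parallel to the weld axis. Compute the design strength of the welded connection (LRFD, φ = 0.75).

φR_n ≈ 286 kips

E90XX → F_EXX = 90 ksi.
Effective throat t_e = 0.707 × 0.625 = 0.4419 in.
Total length L = 16 in; A_we = 0.4419 × 16 = 7.07 in².
F_nw = 0.6 F_EXX = 0.6 × 90 = 54 ksi.
φR_n = 0.75 × 54 × 7.07 = 286.3 kips.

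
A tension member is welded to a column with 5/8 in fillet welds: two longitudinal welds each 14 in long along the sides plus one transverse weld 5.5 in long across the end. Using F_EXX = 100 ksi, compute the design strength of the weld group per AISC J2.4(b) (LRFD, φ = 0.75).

φR_n ≈ 666 kip

t_e = 0.707 × 0.625 = 0.4419 in.
R_nwl = 0.6 × 100 × 0.4419 × 28 = 742.4 kip (longitudinal, 2 welds).
R_nwt = 0.6 × 100 × 0.4419 × 5.5 = 145.8 kip (transverse, base value).
(i) R_nwl + R_nwt = 888.2 kip; (ii) 0.85 R_nwl + 1.5 R_nwt = 849.7 kip.
R_n = max = 888.2 kip [governs: (i)]; φR_n = 666.1 kip.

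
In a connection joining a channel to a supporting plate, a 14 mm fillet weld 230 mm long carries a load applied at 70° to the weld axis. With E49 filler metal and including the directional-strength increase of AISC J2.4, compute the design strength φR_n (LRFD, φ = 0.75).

φR_n ≈ 731 kN

E49XX → F_EXX = 490 MPa.
t_e = 0.707 × 14 = 9.898 mm; A_we = 9.898 × 230 = 2277 mm².
Directional factor: 1.0 + 0.5 sin^1.5(70°) = 1.455.
F_nw = 0.6 × 490 × 1.455 = 427.9 MPa.
φR_n = 0.75 × 427.9 × 2277 × 10⁻³ = 730.6 kN.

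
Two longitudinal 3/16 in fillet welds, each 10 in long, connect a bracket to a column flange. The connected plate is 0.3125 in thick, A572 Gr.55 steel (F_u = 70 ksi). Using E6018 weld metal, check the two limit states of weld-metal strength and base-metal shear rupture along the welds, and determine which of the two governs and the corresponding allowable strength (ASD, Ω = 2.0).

R_n/Ω ≈ 47.7 kips (weld metal governs)

E60XX → F_EXX = 60 ksi.
t_e = 0.707 × 0.1875 = 0.1326 in; L = 20 in.
Weld metal: R_n/Ω = (1/2.0) × 0.6 × 60 × 0.1326 × 20 = 47.72 kips.
Base metal (shear rupture): R_n/Ω = (1/2.0) × 0.6 × 70 × 0.3125 × 20 = 131.2 kips.
Governing: weld metal.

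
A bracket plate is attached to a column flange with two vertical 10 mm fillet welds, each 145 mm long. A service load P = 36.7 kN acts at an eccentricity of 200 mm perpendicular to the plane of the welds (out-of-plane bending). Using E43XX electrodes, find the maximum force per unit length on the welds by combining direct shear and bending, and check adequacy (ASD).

f_max ≈ 1050 N/mm; NOT adequate

E43XX → F_EXX = 430 MPa.
L_w = 2 × 145 = 290 mm; section modulus (unit throat) S = 2 × L²/6 = 7008 mm².
Direct shear f_v = P/L_w = 36.7×10³/290 = 126.6 N/mm.
Moment M = P × e = 36.7×10³ × 200 = 7340000 N·mm; bending f_b = M/S = 1047 N/mm.
f_max = √(f_v² + f_b²) = √(126.6² + 1047²) = 1055 N/mm.
r_n/Ω = (1/2.0) × 0.6 × 430 × (0.707 × 10) = 912 N/mm → NOT adequate.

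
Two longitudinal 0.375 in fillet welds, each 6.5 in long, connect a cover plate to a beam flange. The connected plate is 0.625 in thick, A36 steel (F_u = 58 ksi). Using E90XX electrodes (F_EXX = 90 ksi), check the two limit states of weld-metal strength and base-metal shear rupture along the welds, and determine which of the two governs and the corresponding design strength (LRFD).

φR_n ≈ 140 kip (weld metal governs)

t_e = 0.707 × 0.375 = 0.2651 in; L = 13 in.
Weld metal: φR_n = 0.75 × 0.6 × 90 × 0.2651 × 13 = 139.6 kip.
Base metal (shear rupture): φR_n = 0.75 × 0.6 × 58 × 0.625 × 13 = 212.1 kip.
Governing: weld metal.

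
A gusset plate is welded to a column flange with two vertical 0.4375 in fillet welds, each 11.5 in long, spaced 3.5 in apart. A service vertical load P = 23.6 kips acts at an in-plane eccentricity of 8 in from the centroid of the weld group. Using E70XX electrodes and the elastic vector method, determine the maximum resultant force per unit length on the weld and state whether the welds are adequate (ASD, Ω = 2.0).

f_max ≈ 3.93 kip/in; adequate

E70XX → F_EXX = 70 ksi.
Total weld length L_w = 23 in. Treat welds as unit-width lines.
Polar moment about centroid: J = 2[d³/12 + d(b/2)²] = 2[11.5³/12 + 11.5×1.75²] = 323.9 in³.
Direct shear f_v = P/L_w = 23.6 / 23 = 1.026 kip/in (vertical).
Torsion M = P·e = 23.6 × 8 = 188.8 kip·in.
Critical point at (x, y) = (1.75, 5.75) from centroid. f_tx = M·y/J = 3.351 kip/in; f_ty = M·x/J = 1.02 kip/in.
Resultant f_max = √[f_tx² + (f_v + f_ty)²] = √[3.351² + (1.026 + 1.02)²] = 3.927 kip/in.
Capacity per unit length: r_n/Ω = (1/2.0) × 0.6 × 70 × (0.707 × 0.4375) = 6.496 kip/in.
3.927 ≤ 6.496 → adequate.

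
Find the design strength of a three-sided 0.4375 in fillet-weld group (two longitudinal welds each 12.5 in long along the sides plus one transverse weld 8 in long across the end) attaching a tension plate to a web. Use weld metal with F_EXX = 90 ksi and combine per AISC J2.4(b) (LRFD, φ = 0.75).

φR_n ≈ 417 kips

t_e = 0.707 × 0.4375 = 0.3093 in.
R_nwl = 0.6 × 90 × 0.3093 × 25 = 417.6 kips (longitudinal, 2 welds).
R_nwt = 0.6 × 90 × 0.3093 × 8 = 133.6 kips (transverse, base value).
(i) R_nwl + R_nwt = 551.2 kips; (ii) 0.85 R_nwl + 1.5 R_nwt = 555.4 kips.
R_n = max = 555.4 kips [governs: (ii)]; φR_n = 416.5 kips.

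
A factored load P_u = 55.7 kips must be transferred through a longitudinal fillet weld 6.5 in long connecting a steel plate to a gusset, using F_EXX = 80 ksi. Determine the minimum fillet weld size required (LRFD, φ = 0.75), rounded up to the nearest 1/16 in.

Total weld length L = 6.5 in.
Required throat t_e = P_u / (φ × 0.6 F_EXX × L) = 55.7 / (0.75 × 0.6 × 80 × 6.5) = 0.238 in.
Required leg w = t_e / 0.707 = 0.3367 in → use 3/8 in.

w = 3/8 in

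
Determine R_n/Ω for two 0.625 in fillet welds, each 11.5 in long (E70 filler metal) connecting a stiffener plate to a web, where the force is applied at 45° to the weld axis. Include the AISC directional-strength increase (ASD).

E70XX → F_EXX = 70 ksi.
t_e = 0.707 × 0.625 = 0.4419 in; A_we = 0.4419 × 23 = 10.16 in².
Directional factor: 1.0 + 0.5 sin^1.5(45°) = 1.297.
F_nw = 0.6 × 70 × 1.297 = 54.49 ksi.
R_n/Ω = (54.49 × 10.16) / 2.0 = 276.9 kip.

R_n/Ω ≈ 277 kip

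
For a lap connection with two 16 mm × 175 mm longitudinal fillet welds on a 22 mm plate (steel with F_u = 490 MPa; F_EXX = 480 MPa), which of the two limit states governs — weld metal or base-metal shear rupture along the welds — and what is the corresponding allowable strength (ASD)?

t_e = 0.707 × 16 = 11.31 mm; L = 350 mm.
Weld metal: R_n/Ω = (1/2.0) × 0.6 × 480 × 11.31 × 350 × 10⁻³ = 570.1 kN.
Base metal (shear rupture): R_n/Ω = (1/2.0) × 0.6 × 490 × 22 × 350 × 10⁻³ = 1132 kN.
Governing: weld metal.

R_n/Ω ≈ 570 kN (weld metal governs)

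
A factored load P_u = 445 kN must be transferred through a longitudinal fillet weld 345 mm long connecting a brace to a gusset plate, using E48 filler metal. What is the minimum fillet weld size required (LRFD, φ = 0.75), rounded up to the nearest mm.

w = 9 mm

E48XX → F_EXX = 480 MPa.
Total weld length L = 345 mm.
Required throat t_e = P_u / (φ × 0.6 F_EXX × L) = 445 / (0.75 × 0.6 × 480 × 345 × 10⁻³) = 5.972 mm.
Required leg w = t_e / 0.707 = 8.446 mm → use 9 mm.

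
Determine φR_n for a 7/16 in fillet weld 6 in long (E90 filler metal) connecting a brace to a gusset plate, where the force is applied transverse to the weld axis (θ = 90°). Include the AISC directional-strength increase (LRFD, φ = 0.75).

φR_n ≈ 113 kips

E90XX → F_EXX = 90 ksi.
t_e = 0.707 × 0.4375 = 0.3093 in; A_we = 0.3093 × 6 = 1.856 in².
Directional factor: 1.0 + 0.5 sin^1.5(90°) = 1.5.
F_nw = 0.6 × 90 × 1.5 = 81 ksi.
φR_n = 0.75 × 81 × 1.856 = 112.7 kips.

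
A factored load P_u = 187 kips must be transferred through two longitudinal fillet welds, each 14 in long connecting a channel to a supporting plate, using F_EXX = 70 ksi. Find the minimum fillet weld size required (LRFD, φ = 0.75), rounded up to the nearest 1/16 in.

w = 5/16 in

Total weld length L = 28 in.
Required throat t_e = P_u / (φ × 0.6 F_EXX × L) = 187 / (0.75 × 0.6 × 70 × 28) = 0.212 in.
Required leg w = t_e / 0.707 = 0.2999 in → use 5/16 in.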